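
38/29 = 1 + 9/29 =1.31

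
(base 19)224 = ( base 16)2FC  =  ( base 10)764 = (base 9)1038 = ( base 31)ok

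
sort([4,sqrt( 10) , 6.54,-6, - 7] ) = [-7, - 6, sqrt( 10) , 4,6.54 ] 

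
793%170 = 113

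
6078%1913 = 339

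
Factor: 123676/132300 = 631/675 = 3^( - 3 )*5^( - 2 )*631^1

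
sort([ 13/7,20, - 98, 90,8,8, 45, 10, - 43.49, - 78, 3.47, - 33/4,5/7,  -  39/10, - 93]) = [  -  98, - 93, -78, - 43.49 , - 33/4, - 39/10,5/7 , 13/7, 3.47,8, 8,10,20,45, 90]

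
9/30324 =3/10108 = 0.00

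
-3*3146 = - 9438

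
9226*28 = 258328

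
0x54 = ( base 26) 36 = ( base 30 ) 2O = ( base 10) 84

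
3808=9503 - 5695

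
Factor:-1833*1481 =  - 2714673 = - 3^1*13^1*47^1*1481^1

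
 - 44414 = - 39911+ - 4503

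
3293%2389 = 904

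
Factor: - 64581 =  -3^1 * 11^1*19^1* 103^1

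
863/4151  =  863/4151 = 0.21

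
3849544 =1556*2474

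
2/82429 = 2/82429 = 0.00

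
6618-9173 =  - 2555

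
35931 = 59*609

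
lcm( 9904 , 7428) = 29712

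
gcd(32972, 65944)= 32972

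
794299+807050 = 1601349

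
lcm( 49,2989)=2989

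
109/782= 109/782 = 0.14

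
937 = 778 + 159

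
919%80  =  39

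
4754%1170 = 74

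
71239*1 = 71239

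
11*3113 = 34243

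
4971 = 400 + 4571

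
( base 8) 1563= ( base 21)201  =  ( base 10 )883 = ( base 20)243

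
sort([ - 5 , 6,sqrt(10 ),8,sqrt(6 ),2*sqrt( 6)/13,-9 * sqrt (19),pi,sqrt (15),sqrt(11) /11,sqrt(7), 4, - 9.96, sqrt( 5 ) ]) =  [  -  9*sqrt( 19 ), - 9.96, - 5,sqrt( 11 )/11,2*sqrt ( 6) /13,  sqrt( 5),sqrt( 6 ),sqrt(7 ),pi,sqrt(10), sqrt ( 15 ), 4,6,8]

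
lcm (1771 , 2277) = 15939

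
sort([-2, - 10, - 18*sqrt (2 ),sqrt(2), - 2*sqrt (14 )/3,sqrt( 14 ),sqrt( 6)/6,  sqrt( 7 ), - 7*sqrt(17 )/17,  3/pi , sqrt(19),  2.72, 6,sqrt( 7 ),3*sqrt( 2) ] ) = [ - 18*sqrt( 2)  ,  -  10,-2*sqrt(14)/3, - 2,-7*sqrt( 17 )/17,sqrt( 6) /6,3/pi,sqrt( 2 ), sqrt( 7), sqrt (7 ) , 2.72, sqrt( 14 ), 3*sqrt( 2 ),sqrt(19 ), 6 ] 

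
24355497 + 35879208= 60234705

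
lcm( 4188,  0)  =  0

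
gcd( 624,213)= 3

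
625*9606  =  6003750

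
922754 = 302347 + 620407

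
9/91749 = 3/30583 = 0.00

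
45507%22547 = 413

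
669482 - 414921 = 254561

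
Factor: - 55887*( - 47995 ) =2682296565 = 3^1*5^1  *  13^1 * 29^1 * 331^1*1433^1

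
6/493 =6/493 = 0.01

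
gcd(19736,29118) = 2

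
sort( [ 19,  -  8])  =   [  -  8, 19]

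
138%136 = 2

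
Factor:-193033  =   - 137^1*1409^1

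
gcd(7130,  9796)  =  62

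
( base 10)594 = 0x252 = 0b1001010010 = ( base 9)730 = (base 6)2430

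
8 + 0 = 8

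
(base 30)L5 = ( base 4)21323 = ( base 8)1173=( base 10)635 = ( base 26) ob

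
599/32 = 599/32 = 18.72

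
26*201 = 5226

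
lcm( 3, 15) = 15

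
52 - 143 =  - 91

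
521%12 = 5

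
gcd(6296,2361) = 787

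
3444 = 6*574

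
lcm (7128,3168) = 28512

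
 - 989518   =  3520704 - 4510222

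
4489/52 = 4489/52=86.33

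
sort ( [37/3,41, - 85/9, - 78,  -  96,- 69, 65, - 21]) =[ - 96, - 78, - 69, - 21, - 85/9,37/3,41,  65 ] 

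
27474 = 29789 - 2315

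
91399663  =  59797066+31602597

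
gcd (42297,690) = 69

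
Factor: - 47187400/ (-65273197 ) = 2^3*5^2*11^( - 1 )*13^1* 31^( - 1)*79^( - 1) * 2423^( - 1)*  18149^1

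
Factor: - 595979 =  - 29^1*20551^1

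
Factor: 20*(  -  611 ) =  - 2^2*5^1*13^1*47^1 = - 12220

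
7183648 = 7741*928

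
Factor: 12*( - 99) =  - 1188 = -2^2*3^3*11^1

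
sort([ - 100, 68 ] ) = [ - 100 , 68]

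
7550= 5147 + 2403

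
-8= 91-99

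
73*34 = 2482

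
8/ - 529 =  - 8/529 = - 0.02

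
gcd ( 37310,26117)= 3731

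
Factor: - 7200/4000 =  - 3^2*5^( - 1 )   =  - 9/5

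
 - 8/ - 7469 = 8/7469 = 0.00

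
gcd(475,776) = 1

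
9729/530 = 18 + 189/530 = 18.36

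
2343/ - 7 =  - 2343/7 = - 334.71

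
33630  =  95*354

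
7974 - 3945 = 4029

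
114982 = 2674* 43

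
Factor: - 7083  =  -3^2*787^1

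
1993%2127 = 1993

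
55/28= 55/28 = 1.96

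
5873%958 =125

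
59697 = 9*6633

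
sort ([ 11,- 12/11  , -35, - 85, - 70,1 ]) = [  -  85 , -70, - 35, - 12/11, 1, 11] 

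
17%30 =17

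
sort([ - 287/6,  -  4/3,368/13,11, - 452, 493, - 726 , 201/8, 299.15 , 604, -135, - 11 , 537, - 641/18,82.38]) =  [ -726 , - 452, - 135,-287/6,-641/18,  -  11, - 4/3,11, 201/8,368/13,82.38,299.15,493,537,604 ] 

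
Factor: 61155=3^4 * 5^1*151^1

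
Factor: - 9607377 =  - 3^1*13^1*246343^1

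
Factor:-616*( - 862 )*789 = 418952688 = 2^4*3^1*7^1*11^1*263^1 * 431^1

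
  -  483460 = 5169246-5652706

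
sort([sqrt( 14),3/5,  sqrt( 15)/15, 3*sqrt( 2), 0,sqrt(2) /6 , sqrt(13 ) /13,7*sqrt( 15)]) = [ 0,sqrt( 2) /6,sqrt (15)/15,sqrt(13) /13, 3/5, sqrt ( 14),3*sqrt(2),7* sqrt(15) ] 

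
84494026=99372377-14878351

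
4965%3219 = 1746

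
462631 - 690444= - 227813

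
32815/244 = 134 + 119/244 = 134.49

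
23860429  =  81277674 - 57417245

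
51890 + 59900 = 111790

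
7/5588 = 7/5588= 0.00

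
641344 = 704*911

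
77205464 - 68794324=8411140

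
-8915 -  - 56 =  - 8859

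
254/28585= 254/28585 = 0.01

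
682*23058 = 15725556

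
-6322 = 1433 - 7755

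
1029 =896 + 133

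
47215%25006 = 22209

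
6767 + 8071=14838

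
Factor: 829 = 829^1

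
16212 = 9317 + 6895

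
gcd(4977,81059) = 1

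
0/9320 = 0 = 0.00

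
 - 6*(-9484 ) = 56904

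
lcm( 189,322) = 8694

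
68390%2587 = 1128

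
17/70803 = 17/70803=0.00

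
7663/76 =100 + 63/76 = 100.83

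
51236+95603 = 146839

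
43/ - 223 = -1 + 180/223 = - 0.19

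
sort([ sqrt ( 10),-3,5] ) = [  -  3,sqrt(10 ),  5 ]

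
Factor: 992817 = 3^4*7^1* 17^1*103^1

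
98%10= 8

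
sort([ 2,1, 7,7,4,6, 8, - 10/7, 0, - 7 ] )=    [ - 7,-10/7,0,1 , 2,4, 6 , 7,7,8] 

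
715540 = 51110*14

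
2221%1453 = 768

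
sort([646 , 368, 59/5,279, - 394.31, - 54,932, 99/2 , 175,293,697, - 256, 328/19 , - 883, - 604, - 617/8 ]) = [ - 883, - 604, - 394.31, -256,-617/8,-54, 59/5 , 328/19,99/2, 175,279, 293, 368,646,697 , 932]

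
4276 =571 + 3705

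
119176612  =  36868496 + 82308116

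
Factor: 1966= 2^1*983^1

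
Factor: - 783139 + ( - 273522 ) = - 1056661 =- 53^1* 19937^1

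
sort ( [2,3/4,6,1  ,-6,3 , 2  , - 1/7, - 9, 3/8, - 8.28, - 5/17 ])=[ - 9, - 8.28, - 6,  -  5/17,  -  1/7,3/8 , 3/4,1,2, 2,3, 6 ] 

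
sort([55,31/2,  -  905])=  [  -  905 , 31/2 , 55]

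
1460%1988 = 1460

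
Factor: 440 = 2^3*5^1*11^1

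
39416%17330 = 4756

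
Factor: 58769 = 17^1*3457^1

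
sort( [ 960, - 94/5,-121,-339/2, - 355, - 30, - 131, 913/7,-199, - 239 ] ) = [-355, - 239,-199, - 339/2, - 131, - 121, - 30, - 94/5,913/7, 960] 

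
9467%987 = 584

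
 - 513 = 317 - 830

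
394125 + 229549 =623674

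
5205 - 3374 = 1831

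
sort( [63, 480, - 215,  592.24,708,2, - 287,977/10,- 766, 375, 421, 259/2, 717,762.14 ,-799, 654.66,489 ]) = [ - 799, - 766, -287, - 215, 2,63, 977/10, 259/2, 375,421, 480, 489,592.24,654.66, 708,717,762.14]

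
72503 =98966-26463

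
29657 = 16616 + 13041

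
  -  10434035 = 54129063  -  64563098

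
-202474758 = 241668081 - 444142839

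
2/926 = 1/463 = 0.00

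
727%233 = 28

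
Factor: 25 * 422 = 10550 = 2^1 *5^2*211^1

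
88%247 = 88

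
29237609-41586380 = -12348771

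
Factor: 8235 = 3^3*5^1*61^1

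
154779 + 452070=606849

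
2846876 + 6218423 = 9065299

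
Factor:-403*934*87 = -2^1*3^1*13^1 * 29^1*31^1 * 467^1 = - 32746974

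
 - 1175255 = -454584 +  - 720671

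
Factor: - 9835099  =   - 23^1 * 283^1 * 1511^1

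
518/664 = 259/332 = 0.78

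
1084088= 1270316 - 186228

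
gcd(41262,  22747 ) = 529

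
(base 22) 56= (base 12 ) 98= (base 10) 116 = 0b1110100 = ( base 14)84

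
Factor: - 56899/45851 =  - 13^(-1) * 17^1*3347^1 * 3527^( - 1)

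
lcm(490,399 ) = 27930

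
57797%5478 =3017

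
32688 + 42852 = 75540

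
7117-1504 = 5613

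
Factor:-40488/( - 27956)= 2^1*3^1*7^1*29^( - 1 ) = 42/29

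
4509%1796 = 917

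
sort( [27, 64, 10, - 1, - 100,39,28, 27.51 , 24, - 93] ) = [- 100, - 93, - 1, 10, 24, 27, 27.51,28,39, 64] 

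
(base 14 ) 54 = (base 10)74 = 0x4a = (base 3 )2202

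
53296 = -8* (  -  6662)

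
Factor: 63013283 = 63013283^1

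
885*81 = 71685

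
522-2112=  -  1590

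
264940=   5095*52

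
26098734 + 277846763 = 303945497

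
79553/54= 1473 + 11/54 = 1473.20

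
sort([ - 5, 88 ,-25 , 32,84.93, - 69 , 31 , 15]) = [ - 69, - 25, - 5, 15, 31, 32 , 84.93 , 88 ]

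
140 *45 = 6300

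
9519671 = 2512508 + 7007163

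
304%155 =149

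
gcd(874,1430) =2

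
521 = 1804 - 1283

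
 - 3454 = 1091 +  - 4545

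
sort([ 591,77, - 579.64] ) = [ - 579.64, 77,591 ] 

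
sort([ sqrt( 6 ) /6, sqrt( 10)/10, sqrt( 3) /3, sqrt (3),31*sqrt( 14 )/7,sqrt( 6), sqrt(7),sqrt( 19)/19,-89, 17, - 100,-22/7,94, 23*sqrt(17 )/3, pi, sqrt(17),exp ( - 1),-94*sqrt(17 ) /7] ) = [ - 100, - 89 , - 94 *sqrt ( 17 )/7, - 22/7,sqrt(19 ) /19, sqrt(10) /10,exp(  -  1 ), sqrt( 6)/6,sqrt ( 3 ) /3,sqrt(3), sqrt ( 6 ),sqrt(7), pi , sqrt( 17), 31*sqrt ( 14)/7,17 , 23 * sqrt ( 17)/3, 94] 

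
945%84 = 21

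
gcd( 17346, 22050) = 294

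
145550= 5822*25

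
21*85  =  1785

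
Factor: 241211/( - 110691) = - 961/441 =- 3^( - 2 )*7^(-2)*31^2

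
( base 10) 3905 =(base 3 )12100122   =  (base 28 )4RD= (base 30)4A5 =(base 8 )7501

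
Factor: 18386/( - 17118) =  - 29/27 = - 3^( - 3)*29^1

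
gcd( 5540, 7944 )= 4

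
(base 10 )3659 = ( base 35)2yj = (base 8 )7113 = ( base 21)865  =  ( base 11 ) 2827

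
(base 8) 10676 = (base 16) 11BE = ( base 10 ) 4542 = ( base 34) 3VK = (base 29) 5bi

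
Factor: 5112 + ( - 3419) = 1693=1693^1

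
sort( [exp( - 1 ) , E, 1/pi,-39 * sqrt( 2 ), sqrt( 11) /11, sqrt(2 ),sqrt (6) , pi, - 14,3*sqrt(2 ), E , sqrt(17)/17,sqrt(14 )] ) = [ - 39 * sqrt(2 ), - 14, sqrt( 17) /17, sqrt( 11) /11, 1/pi, exp(-1 ), sqrt ( 2) , sqrt( 6 ), E, E, pi  ,  sqrt(14 ), 3*sqrt(2)]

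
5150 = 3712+1438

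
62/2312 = 31/1156 = 0.03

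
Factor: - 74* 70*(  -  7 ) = 36260 = 2^2*5^1*7^2*37^1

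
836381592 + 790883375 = 1627264967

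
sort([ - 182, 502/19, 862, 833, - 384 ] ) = [ - 384,-182, 502/19, 833, 862 ] 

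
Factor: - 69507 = -3^2*7723^1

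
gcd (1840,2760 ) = 920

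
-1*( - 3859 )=3859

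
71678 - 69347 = 2331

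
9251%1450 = 551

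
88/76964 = 22/19241 = 0.00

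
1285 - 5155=- 3870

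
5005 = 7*715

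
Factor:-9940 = -2^2*5^1 * 7^1 * 71^1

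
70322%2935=2817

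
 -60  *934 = -56040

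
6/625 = 6/625= 0.01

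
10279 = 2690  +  7589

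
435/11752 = 435/11752 = 0.04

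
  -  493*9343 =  - 4606099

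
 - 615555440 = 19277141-634832581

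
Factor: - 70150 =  - 2^1*5^2*23^1*61^1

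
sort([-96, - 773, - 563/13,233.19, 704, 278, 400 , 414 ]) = [-773, - 96, - 563/13, 233.19,  278, 400,414, 704]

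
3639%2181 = 1458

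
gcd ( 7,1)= 1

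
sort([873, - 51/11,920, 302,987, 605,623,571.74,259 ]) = [- 51/11, 259,302,571.74,605, 623,873,920,987]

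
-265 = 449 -714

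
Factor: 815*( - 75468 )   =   - 2^2*3^1*5^1*19^1*163^1* 331^1 = -  61506420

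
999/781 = 1  +  218/781= 1.28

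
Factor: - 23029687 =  - 23029687^1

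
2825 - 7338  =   - 4513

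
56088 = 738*76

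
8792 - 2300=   6492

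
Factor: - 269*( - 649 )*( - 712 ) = - 124301672  =  -2^3*11^1  *  59^1 * 89^1*269^1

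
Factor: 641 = 641^1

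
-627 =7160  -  7787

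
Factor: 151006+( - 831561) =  - 5^1*136111^1 = - 680555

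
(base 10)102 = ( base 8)146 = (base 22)4E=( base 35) 2W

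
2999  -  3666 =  - 667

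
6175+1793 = 7968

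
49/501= 49/501 = 0.10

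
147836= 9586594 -9438758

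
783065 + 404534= 1187599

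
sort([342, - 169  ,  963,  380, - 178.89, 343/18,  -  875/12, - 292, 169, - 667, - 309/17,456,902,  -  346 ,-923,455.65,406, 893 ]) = [ - 923, - 667, - 346, - 292, - 178.89,  -  169, - 875/12, - 309/17,343/18, 169,342,380,406,455.65,456,893,902,963]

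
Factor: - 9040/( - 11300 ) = 2^2*5^( - 1) = 4/5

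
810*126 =102060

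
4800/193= 4800/193 = 24.87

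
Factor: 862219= 862219^1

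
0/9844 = 0=0.00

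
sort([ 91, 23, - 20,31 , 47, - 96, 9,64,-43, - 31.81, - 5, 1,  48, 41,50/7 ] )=[ - 96, - 43, - 31.81 , - 20,  -  5, 1,50/7, 9,23 , 31, 41,47, 48,64,91 ] 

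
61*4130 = 251930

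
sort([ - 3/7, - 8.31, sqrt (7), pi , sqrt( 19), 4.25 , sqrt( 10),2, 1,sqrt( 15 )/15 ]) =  [ - 8.31,  -  3/7 , sqrt(15)/15, 1, 2,  sqrt( 7 ),  pi,sqrt(10) , 4.25, sqrt ( 19 ) ]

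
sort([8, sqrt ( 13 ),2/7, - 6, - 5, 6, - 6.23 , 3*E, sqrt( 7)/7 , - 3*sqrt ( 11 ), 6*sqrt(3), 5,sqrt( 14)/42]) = [ - 3*sqrt ( 11), - 6.23,  -  6  , - 5,sqrt( 14 )/42,2/7, sqrt( 7)/7, sqrt( 13 ), 5, 6, 8, 3*E,6*sqrt(3)]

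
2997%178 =149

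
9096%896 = 136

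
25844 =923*28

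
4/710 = 2/355 =0.01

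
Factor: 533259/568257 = 579/617 = 3^1 *193^1*617^( - 1 )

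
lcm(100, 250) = 500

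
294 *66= 19404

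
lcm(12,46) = 276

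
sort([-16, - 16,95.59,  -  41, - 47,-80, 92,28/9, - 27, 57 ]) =[-80, - 47, - 41, - 27,-16, -16,28/9,57, 92 , 95.59 ]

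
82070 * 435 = 35700450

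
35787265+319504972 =355292237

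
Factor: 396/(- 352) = -9/8 = - 2^( - 3)*3^2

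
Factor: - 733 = -733^1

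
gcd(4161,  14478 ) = 57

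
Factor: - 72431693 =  - 83^1*872671^1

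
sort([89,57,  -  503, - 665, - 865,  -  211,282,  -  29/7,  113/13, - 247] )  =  [ - 865, - 665, - 503, - 247, - 211,  -  29/7 , 113/13,57,89,282 ]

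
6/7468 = 3/3734 = 0.00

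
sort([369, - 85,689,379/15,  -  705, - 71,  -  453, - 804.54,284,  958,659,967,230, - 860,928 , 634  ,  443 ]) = [-860,-804.54,-705,  -  453, - 85,-71,379/15, 230,284,369,443,  634,659, 689, 928, 958,  967]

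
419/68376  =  419/68376= 0.01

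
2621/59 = 44 + 25/59  =  44.42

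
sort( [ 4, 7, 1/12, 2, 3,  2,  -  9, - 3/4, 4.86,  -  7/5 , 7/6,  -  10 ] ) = [  -  10 ,  -  9,-7/5, - 3/4  ,  1/12,  7/6, 2, 2, 3, 4,4.86, 7 ]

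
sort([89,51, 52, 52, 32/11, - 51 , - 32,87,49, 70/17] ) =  [ - 51, - 32, 32/11, 70/17  ,  49,51,52,52,87, 89 ] 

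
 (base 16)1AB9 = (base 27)9AA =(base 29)83q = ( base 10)6841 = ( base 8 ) 15271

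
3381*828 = 2799468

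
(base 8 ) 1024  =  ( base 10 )532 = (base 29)ia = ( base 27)JJ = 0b1000010100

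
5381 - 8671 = -3290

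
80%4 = 0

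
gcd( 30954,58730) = 14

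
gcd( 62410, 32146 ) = 2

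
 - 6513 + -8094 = - 14607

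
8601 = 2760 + 5841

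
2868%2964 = 2868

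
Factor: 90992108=2^2*22748027^1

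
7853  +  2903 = 10756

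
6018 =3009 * 2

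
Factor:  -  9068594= -2^1 * 4534297^1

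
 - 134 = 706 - 840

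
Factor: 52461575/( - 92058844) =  - 2^(- 2 )*5^2*17^1 * 123439^1*23014711^( - 1)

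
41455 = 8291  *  5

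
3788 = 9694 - 5906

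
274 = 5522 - 5248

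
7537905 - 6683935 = 853970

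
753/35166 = 251/11722= 0.02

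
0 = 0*744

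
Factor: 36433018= 2^1*18216509^1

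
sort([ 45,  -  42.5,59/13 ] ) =[ - 42.5,59/13,  45 ]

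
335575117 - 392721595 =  - 57146478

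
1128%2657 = 1128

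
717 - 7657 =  - 6940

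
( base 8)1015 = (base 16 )20d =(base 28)IL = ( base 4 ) 20031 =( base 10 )525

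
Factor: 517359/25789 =3^1*  17^(-1) * 31^1* 37^( -1 ) *41^( - 1) * 5563^1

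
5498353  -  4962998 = 535355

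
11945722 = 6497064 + 5448658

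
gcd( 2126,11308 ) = 2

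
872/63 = 872/63 = 13.84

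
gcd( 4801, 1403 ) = 1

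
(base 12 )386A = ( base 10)6418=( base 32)68I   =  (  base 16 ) 1912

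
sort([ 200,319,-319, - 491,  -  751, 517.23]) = [ - 751,  -  491,  -  319, 200,  319, 517.23] 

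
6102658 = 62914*97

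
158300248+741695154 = 899995402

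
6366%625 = 116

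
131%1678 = 131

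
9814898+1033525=10848423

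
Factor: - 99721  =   - 99721^1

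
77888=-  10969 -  - 88857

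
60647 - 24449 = 36198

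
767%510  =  257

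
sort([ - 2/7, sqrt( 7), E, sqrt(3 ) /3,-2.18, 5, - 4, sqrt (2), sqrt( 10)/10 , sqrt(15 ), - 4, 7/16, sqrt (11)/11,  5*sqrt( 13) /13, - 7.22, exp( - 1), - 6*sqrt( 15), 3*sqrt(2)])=[ - 6*sqrt( 15),-7.22, - 4, - 4,-2.18, - 2/7, sqrt(11) /11,sqrt(10)/10,exp (-1), 7/16 , sqrt( 3)/3,5*sqrt( 13 ) /13, sqrt( 2), sqrt( 7 ), E, sqrt (15 ), 3*sqrt(2 ), 5]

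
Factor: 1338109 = 1338109^1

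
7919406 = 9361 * 846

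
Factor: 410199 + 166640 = 576839  =  29^1*19891^1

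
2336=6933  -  4597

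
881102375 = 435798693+445303682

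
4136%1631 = 874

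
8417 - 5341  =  3076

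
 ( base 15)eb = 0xdd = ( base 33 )6N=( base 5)1341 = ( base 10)221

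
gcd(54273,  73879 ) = 1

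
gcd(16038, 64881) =729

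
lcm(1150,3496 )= 87400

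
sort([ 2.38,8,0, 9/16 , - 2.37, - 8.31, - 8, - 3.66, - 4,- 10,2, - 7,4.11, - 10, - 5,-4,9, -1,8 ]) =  [  -  10, - 10, - 8.31, - 8, - 7,-5,-4, - 4, - 3.66 ,  -  2.37 , - 1, 0, 9/16,2, 2.38,  4.11, 8,  8,9 ] 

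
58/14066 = 29/7033 = 0.00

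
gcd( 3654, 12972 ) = 6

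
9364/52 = 180 + 1/13 = 180.08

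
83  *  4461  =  370263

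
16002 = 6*2667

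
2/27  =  2/27 = 0.07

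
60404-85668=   -  25264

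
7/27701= 7/27701 = 0.00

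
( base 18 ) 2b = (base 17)2d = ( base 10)47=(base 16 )2F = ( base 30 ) 1h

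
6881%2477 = 1927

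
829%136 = 13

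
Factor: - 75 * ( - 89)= 3^1*5^2 * 89^1 = 6675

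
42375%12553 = 4716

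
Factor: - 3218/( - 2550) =1609/1275 = 3^(  -  1) *5^( - 2)*17^( - 1)*1609^1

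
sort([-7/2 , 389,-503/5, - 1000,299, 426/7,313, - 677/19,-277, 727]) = [-1000,  -  277 , - 503/5 ,-677/19,  -  7/2,426/7,299, 313,389,727]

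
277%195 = 82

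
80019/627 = 127 + 130/209=127.62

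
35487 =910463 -874976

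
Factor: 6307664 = 2^4*11^1*35839^1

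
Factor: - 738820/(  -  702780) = 3^( - 1)*13^(-1 )*41^1 = 41/39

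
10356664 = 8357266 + 1999398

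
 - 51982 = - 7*7426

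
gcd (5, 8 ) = 1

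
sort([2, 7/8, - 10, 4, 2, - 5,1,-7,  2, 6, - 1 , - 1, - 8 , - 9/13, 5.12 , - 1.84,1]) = [-10, - 8, - 7, - 5, - 1.84, - 1,- 1,-9/13 , 7/8,1 , 1,2,2,2,4,5.12, 6 ] 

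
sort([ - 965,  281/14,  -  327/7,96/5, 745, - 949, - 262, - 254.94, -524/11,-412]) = [  -  965, - 949 , - 412, - 262, - 254.94, - 524/11 ,-327/7, 96/5, 281/14 , 745]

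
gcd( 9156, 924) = 84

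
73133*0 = 0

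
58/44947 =58/44947= 0.00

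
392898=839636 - 446738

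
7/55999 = 7/55999= 0.00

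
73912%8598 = 5128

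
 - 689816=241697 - 931513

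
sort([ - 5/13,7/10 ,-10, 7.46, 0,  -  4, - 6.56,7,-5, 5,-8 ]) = [ - 10,  -  8,  -  6.56,-5, - 4, - 5/13, 0, 7/10, 5, 7 , 7.46] 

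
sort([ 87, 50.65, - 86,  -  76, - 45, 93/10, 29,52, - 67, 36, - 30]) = [  -  86, - 76, - 67,-45, - 30,93/10,29, 36, 50.65, 52, 87]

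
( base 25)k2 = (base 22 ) 10i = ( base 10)502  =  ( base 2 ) 111110110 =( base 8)766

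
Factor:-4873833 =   -  3^2*541537^1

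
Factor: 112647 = 3^1 * 37549^1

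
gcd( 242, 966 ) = 2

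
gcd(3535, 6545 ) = 35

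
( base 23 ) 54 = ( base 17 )70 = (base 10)119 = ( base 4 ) 1313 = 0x77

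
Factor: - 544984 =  - 2^3 * 11^2*563^1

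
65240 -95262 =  - 30022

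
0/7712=0 = 0.00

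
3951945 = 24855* 159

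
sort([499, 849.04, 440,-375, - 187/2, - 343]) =[ - 375, - 343,  -  187/2,440,499 , 849.04] 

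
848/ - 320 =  - 3 + 7/20  =  - 2.65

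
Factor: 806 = 2^1*13^1*31^1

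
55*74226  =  4082430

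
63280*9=569520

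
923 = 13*71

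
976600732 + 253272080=1229872812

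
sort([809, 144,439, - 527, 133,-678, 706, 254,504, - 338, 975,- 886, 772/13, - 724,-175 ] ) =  [ - 886 , - 724,-678, - 527,-338, - 175, 772/13, 133,  144, 254 , 439, 504,706, 809, 975] 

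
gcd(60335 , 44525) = 5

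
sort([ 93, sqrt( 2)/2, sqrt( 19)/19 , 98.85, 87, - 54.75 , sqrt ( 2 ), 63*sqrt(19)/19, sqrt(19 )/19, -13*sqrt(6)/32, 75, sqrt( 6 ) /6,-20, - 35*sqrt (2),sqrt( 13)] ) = [ - 54.75, - 35*sqrt(2 ), - 20,  -  13*sqrt ( 6 ) /32 , sqrt (19)/19, sqrt (19) /19, sqrt ( 6)/6, sqrt( 2) /2,  sqrt( 2 ),sqrt ( 13), 63*sqrt( 19) /19, 75, 87, 93, 98.85 ]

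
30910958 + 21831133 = 52742091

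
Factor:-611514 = -2^1*3^2*53^1*641^1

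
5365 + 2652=8017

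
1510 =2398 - 888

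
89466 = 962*93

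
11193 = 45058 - 33865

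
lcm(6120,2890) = 104040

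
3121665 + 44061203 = 47182868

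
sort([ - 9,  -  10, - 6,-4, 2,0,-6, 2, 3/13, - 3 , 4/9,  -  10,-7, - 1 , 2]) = [ - 10, - 10,- 9, - 7,-6, - 6, - 4,- 3, - 1, 0,  3/13, 4/9, 2,2,2 ] 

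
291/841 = 291/841 = 0.35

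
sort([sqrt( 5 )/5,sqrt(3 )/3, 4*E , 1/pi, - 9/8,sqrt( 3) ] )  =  [ - 9/8,1/pi, sqrt( 5 ) /5,  sqrt(3)/3,sqrt(3), 4*E]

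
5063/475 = 5063/475= 10.66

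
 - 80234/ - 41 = 80234/41 = 1956.93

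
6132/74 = 82 + 32/37   =  82.86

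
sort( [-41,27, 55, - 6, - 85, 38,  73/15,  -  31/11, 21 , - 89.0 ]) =[ - 89.0,-85, - 41, - 6 , - 31/11 , 73/15, 21,27 , 38,55 ]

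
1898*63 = 119574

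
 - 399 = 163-562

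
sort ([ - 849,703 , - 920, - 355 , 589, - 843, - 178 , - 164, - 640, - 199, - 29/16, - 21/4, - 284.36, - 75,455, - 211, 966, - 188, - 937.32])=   [-937.32, - 920, - 849, - 843, - 640,  -  355, - 284.36, - 211, - 199, - 188, - 178,- 164, - 75, - 21/4, - 29/16 , 455, 589 , 703,  966] 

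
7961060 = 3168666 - -4792394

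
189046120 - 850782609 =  - 661736489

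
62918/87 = 723 + 17/87 = 723.20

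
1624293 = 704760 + 919533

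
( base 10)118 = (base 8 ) 166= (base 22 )58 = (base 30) 3s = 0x76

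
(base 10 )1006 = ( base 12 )6ba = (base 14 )51c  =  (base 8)1756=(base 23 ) 1kh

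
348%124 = 100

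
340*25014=8504760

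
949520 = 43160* 22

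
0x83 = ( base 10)131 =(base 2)10000011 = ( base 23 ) 5G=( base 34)3T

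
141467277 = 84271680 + 57195597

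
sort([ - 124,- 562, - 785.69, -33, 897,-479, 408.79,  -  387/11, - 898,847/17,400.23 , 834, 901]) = [ - 898, - 785.69, - 562,-479,- 124, - 387/11, - 33,847/17, 400.23,408.79, 834, 897,901] 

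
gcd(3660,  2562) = 366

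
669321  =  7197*93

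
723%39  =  21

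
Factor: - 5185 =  - 5^1  *17^1*61^1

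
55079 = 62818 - 7739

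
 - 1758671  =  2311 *( - 761)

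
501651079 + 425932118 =927583197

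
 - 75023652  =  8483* ( - 8844) 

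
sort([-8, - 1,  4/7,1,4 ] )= [ - 8,-1, 4/7,1, 4 ] 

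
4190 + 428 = 4618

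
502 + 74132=74634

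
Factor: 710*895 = 2^1 * 5^2*71^1*179^1 = 635450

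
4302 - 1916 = 2386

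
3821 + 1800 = 5621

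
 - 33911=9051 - 42962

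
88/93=88/93 =0.95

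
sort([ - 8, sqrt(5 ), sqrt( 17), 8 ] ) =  [ - 8,sqrt(5 ),sqrt ( 17 ) , 8]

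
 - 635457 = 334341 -969798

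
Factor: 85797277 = 85797277^1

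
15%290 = 15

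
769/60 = 12 + 49/60= 12.82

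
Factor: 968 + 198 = 2^1*11^1*53^1=1166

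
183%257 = 183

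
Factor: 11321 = 11321^1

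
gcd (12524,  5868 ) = 4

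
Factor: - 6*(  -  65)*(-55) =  - 21450 = -2^1*3^1 * 5^2*11^1*13^1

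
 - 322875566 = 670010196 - 992885762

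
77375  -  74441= 2934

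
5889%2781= 327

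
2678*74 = 198172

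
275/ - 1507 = -25/137 = - 0.18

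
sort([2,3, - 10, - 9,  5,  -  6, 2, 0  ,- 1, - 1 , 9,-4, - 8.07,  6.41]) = [  -  10, - 9,  -  8.07, - 6, - 4, - 1, - 1, 0,  2, 2,3,5,  6.41,9] 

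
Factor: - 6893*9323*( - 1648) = 105906147472=2^4  *  61^1*103^1* 113^1*9323^1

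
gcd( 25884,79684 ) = 4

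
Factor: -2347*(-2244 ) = 5266668 = 2^2 * 3^1*11^1*17^1*2347^1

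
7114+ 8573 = 15687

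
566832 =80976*7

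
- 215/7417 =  - 1 + 7202/7417 = - 0.03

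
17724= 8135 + 9589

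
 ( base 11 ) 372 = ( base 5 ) 3232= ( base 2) 110111010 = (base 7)1201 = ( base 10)442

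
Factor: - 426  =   - 2^1*3^1*71^1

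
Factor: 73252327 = 73252327^1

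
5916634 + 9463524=15380158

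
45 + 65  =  110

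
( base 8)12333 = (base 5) 132324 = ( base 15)18AE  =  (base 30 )5RT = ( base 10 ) 5339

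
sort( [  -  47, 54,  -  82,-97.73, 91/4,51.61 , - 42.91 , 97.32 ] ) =[ - 97.73,-82, - 47, - 42.91, 91/4 , 51.61,54,  97.32 ] 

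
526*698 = 367148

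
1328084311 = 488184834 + 839899477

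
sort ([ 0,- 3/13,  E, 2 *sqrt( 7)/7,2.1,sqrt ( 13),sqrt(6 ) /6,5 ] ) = [ - 3/13, 0,sqrt( 6)/6, 2*sqrt(7)/7, 2.1,E , sqrt( 13),5]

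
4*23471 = 93884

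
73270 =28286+44984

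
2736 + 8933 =11669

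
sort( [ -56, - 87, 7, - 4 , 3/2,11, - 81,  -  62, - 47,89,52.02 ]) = [ - 87,-81, - 62, -56, - 47, - 4,3/2,7, 11,52.02,89]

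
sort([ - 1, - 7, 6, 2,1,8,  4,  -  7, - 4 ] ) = [ - 7,  -  7, - 4, - 1,1, 2,4,6 , 8] 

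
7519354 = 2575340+4944014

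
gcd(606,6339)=3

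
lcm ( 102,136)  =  408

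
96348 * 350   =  33721800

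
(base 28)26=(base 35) 1R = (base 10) 62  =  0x3E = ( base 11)57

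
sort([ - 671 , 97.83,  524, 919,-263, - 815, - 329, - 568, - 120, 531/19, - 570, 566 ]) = [ - 815, - 671,  -  570, - 568, - 329, - 263, - 120, 531/19, 97.83, 524,566 , 919] 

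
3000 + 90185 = 93185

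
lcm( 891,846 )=83754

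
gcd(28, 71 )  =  1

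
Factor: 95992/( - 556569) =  - 2^3*3^( - 2)*13^1*67^( - 1)= -  104/603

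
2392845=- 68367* ( - 35)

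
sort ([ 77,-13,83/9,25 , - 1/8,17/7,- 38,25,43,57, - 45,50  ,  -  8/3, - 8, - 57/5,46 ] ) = [-45,-38,-13, -57/5,- 8 ,-8/3 ,-1/8,17/7 , 83/9,25,25,43, 46, 50,57,77 ] 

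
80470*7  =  563290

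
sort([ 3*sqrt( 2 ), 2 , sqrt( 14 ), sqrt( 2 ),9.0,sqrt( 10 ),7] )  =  [sqrt( 2 ),2,sqrt(10),sqrt(14),3*sqrt ( 2 ),7, 9.0 ] 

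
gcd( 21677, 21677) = 21677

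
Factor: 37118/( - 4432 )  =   - 67/8= - 2^ (  -  3) * 67^1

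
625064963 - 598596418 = 26468545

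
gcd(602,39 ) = 1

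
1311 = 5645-4334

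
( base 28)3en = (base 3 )10210111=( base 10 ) 2767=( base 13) 134B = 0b101011001111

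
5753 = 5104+649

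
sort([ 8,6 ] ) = [ 6, 8]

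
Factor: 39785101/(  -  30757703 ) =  - 23^1*37^1*  59^(-1)*46751^1*521317^(  -  1 )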